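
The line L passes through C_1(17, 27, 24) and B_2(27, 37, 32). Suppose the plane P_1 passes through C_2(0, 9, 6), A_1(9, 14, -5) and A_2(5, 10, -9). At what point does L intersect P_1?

(-3, 7, 8)

A direction vector for L is B_2 − C_1 = (10, 10, 8).
C_2A_1 = (9, 5, -11), C_2A_2 = (5, 1, -15); a normal to P_1 is C_2A_1 × C_2A_2 = (-64, 80, -16).
Using C_2: P_1 has equation -64x + 80y - 16z = 624.
Substitute r = (17, 27, 24) + t(10, 10, 8) into the plane: 688 + 32t = 624, so t = -2.
Intersection: (17, 27, 24) + (-2)·(10, 10, 8) = (-3, 7, 8).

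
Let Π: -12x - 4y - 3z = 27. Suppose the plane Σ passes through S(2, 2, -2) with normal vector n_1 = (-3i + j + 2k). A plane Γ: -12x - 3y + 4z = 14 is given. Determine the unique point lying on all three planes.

(0, -6, -1)

Σ: n_1·r = n_1·S gives -3x + y + 2z = -8.
Solving the 3×3 linear system -12x - 4y - 3z = 27, -3x + y + 2z = -8, -12x - 3y + 4z = 14 (e.g. by elimination or Cramer's rule, determinant = -135) gives (0, -6, -1).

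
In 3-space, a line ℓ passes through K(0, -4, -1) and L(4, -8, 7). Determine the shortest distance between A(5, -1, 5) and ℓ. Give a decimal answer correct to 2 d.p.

6.11

A direction vector for ℓ is L − K = (4, -4, 8).
Taking (0, -4, -1) on ℓ with direction v = (4, -4, 8): w = A − (0, -4, -1) = (5, 3, 6), and w × v = (48, -16, -32).
Distance = |w × v| / |v| = √3584 / √96 ≈ 6.11.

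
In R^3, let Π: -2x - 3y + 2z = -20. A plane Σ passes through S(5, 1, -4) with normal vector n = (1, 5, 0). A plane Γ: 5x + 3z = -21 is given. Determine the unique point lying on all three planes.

(0, 2, -7)

Σ: n·r = n·S gives x + 5y = 10.
Solving the 3×3 linear system -2x - 3y + 2z = -20, x + 5y = 10, 5x + 3z = -21 (e.g. by elimination or Cramer's rule, determinant = -71) gives (0, 2, -7).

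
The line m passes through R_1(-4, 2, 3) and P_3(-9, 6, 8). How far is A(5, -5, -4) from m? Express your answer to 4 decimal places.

1.5076

A direction vector for m is P_3 − R_1 = (-5, 4, 5).
Taking (-4, 2, 3) on m with direction v = (-5, 4, 5): w = A − (-4, 2, 3) = (9, -7, -7), and w × v = (-7, -10, 1).
Distance = |w × v| / |v| = √150 / √66 ≈ 1.5076.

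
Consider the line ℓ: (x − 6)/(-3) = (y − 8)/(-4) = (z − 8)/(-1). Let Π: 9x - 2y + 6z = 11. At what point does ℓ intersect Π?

ℓ has direction (-3, -4, -1) through (6, 8, 8).
Substitute r = (6, 8, 8) + t(-3, -4, -1) into the plane: 86 + (-25)t = 11, so t = 3.
Intersection: (6, 8, 8) + 3·(-3, -4, -1) = (-3, -4, 5).

(-3, -4, 5)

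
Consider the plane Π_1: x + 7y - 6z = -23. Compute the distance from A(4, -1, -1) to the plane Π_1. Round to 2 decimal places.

2.80

n·A − d = (1)·(4) + (7)·(-1) + (-6)·(-1) − (-23) = 26; |n| = √86.
Distance = |26| / √86 = 26/√86 ≈ 2.80.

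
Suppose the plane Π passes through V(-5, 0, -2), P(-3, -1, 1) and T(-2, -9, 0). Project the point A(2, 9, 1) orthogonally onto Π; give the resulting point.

VP = (2, -1, 3), VT = (3, -9, 2); a normal to Π is VP × VT = (25, 5, -15).
Using V: Π has equation 25x + 5y - 15z = -95.
Foot = A − λn with λ = (n·A − d)/|n|² = (80 − (-95))/875 = 1/5.
Foot = (2, 9, 1) − (1/5)·(25, 5, -15) = (-3, 8, 4).

(-3, 8, 4)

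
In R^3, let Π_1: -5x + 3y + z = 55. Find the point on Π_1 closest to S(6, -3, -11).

(-9, 6, -8)

Foot = S − λn with λ = (n·S − d)/|n|² = (-50 − 55)/35 = -3.
Foot = (6, -3, -11) − (-3)·(-5, 3, 1) = (-9, 6, -8).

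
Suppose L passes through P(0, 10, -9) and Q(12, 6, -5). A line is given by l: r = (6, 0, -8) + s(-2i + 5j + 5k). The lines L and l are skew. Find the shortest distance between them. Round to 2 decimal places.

5.21

A direction vector for L is Q − P = (12, -4, 4).
Common perpendicular direction n = (12, -4, 4) × (-2, 5, 5) = (-40, -68, 52).
With w = (6, 0, -8) − (0, 10, -9) = (6, -10, 1), w · n = 492.
Distance = |w · n| / |n| = |492| / √8928 ≈ 5.21.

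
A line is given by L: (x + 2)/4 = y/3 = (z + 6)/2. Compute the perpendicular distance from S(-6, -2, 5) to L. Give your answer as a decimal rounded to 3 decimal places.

L has direction (4, 3, 2) through (-2, 0, -6).
Taking (-2, 0, -6) on L with direction v = (4, 3, 2): w = S − (-2, 0, -6) = (-4, -2, 11), and w × v = (-37, 52, -4).
Distance = |w × v| / |v| = √4089 / √29 ≈ 11.874.

11.874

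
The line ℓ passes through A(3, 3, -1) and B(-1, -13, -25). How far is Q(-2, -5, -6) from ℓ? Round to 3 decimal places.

5.413

A direction vector for ℓ is B − A = (-4, -16, -24).
Taking (3, 3, -1) on ℓ with direction v = (-4, -16, -24): w = Q − (3, 3, -1) = (-5, -8, -5), and w × v = (112, -100, 48).
Distance = |w × v| / |v| = √24848 / √848 ≈ 5.413.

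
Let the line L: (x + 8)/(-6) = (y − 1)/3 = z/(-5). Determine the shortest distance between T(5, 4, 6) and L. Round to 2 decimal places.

L has direction (-6, 3, -5) through (-8, 1, 0).
Taking (-8, 1, 0) on L with direction v = (-6, 3, -5): w = T − (-8, 1, 0) = (13, 3, 6), and w × v = (-33, 29, 57).
Distance = |w × v| / |v| = √5179 / √70 ≈ 8.60.

8.60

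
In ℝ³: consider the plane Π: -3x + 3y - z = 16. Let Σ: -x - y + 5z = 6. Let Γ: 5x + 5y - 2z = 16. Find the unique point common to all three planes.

Solving the 3×3 linear system -3x + 3y - z = 16, -x - y + 5z = 6, 5x + 5y - 2z = 16 (e.g. by elimination or Cramer's rule, determinant = 138) gives (-1, 5, 2).

(-1, 5, 2)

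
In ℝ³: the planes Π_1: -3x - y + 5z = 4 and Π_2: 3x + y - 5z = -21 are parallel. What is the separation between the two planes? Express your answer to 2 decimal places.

Rescale Π_2 by 1/(-1): -3x - y + 5z = 21. Then distance = |4 − 21| / √35 ≈ 2.87.

2.87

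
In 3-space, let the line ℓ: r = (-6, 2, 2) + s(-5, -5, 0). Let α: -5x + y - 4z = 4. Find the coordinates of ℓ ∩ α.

(-1, 7, 2)

Substitute r = (-6, 2, 2) + t(-5, -5, 0) into the plane: 24 + 20t = 4, so t = -1.
Intersection: (-6, 2, 2) + (-1)·(-5, -5, 0) = (-1, 7, 2).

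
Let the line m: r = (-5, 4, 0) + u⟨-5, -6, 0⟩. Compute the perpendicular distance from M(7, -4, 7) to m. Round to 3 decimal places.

15.957

Taking (-5, 4, 0) on m with direction v = (-5, -6, 0): w = M − (-5, 4, 0) = (12, -8, 7), and w × v = (42, -35, -112).
Distance = |w × v| / |v| = √15533 / √61 ≈ 15.957.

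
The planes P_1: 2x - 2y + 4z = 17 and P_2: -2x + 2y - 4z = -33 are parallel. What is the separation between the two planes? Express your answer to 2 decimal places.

Rescale P_2 by 1/(-1): 2x - 2y + 4z = 33. Then distance = |17 − 33| / √24 ≈ 3.27.

3.27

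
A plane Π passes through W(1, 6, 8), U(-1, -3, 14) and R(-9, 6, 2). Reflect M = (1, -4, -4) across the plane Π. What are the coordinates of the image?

(-11, 12, 16)

WU = (-2, -9, 6), WR = (-10, 0, -6); a normal to Π is WU × WR = (54, -72, -90).
Using W: Π has equation 54x - 72y - 90z = -1098.
λ = (n·M − d)/|n|² = (702 − (-1098))/16200 = 1/9.
Reflection = M − 2λn = (1, -4, -4) − (2/9)·(54, -72, -90) = (-11, 12, 16).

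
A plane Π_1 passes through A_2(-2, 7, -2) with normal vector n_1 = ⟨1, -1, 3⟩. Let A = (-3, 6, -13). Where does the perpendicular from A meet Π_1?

Π_1: n_1·r = n_1·A_2 gives x - y + 3z = -15.
Foot = A − λn with λ = (n·A − d)/|n|² = (-48 − (-15))/11 = -3.
Foot = (-3, 6, -13) − (-3)·(1, -1, 3) = (0, 3, -4).

(0, 3, -4)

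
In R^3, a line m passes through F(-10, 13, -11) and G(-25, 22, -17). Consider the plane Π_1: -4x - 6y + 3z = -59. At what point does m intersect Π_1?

(5, 4, -5)

A direction vector for m is G − F = (-15, 9, -6).
Substitute r = (-10, 13, -11) + t(-15, 9, -6) into the plane: -71 + (-12)t = -59, so t = -1.
Intersection: (-10, 13, -11) + (-1)·(-15, 9, -6) = (5, 4, -5).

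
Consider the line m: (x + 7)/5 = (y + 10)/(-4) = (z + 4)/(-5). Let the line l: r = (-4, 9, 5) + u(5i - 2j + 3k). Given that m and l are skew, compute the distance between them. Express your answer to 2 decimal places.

m has direction (5, -4, -5) through (-7, -10, -4).
Common perpendicular direction n = (5, -4, -5) × (5, -2, 3) = (-22, -40, 10).
With w = (-4, 9, 5) − (-7, -10, -4) = (3, 19, 9), w · n = -736.
Distance = |w · n| / |n| = |-736| / √2184 ≈ 15.75.

15.75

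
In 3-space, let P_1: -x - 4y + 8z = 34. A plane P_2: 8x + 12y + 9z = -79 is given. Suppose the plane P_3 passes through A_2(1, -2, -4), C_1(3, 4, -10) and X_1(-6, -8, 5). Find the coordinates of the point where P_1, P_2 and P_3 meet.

(-2, -6, 1)

A_2C_1 = (2, 6, -6), A_2X_1 = (-7, -6, 9); a normal to P_3 is A_2C_1 × A_2X_1 = (18, 24, 30).
Using A_2: P_3 has equation 18x + 24y + 30z = -150.
Solving the 3×3 linear system -x - 4y + 8z = 34, 8x + 12y + 9z = -79, 18x + 24y + 30z = -150 (e.g. by elimination or Cramer's rule, determinant = -24) gives (-2, -6, 1).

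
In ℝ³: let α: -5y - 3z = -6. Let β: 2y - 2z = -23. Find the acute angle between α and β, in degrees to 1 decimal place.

cos θ = |n₁·n₂| / (|n₁||n₂|) = |-4| / (√34 · √8).
θ = arccos(0.24254) ≈ 76.0°.

76.0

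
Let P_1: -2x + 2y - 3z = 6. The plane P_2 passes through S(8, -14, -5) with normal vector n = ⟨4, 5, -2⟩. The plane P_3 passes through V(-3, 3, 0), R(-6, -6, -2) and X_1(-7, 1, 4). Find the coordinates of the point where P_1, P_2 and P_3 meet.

P_2: n·r = n·S gives 4x + 5y - 2z = -28.
VR = (-3, -9, -2), VX_1 = (-4, -2, 4); a normal to P_3 is VR × VX_1 = (-40, 20, -30).
Using V: P_3 has equation -40x + 20y - 30z = 180.
Solving the 3×3 linear system -2x + 2y - 3z = 6, 4x + 5y - 2z = -28, -40x + 20y - 30z = 180 (e.g. by elimination or Cramer's rule, determinant = -220) gives (-6, 0, 2).

(-6, 0, 2)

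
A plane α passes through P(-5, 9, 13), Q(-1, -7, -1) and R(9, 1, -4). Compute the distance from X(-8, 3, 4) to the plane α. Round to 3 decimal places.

5.128

PQ = (4, -16, -14), PR = (14, -8, -17); a normal to α is PQ × PR = (160, -128, 192).
Using P: α has equation 160x - 128y + 192z = 544.
n·X − d = (160)·(-8) + (-128)·(3) + (192)·(4) − 544 = -1440; |n| = √78848.
Distance = |-1440| / √78848 = 1440/√78848 ≈ 5.128.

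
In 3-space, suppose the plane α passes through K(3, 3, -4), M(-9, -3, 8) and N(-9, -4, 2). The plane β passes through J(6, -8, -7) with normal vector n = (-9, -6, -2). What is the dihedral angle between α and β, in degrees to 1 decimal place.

KM = (-12, -6, 12), KN = (-12, -7, 6); a normal to α is KM × KN = (48, -72, 12).
Using K: α has equation 48x - 72y + 12z = -120.
β: n·r = n·J gives -9x - 6y - 2z = 8.
cos θ = |n₁·n₂| / (|n₁||n₂|) = |-24| / (√7632 · √121).
θ = arccos(0.02497) ≈ 88.6°.

88.6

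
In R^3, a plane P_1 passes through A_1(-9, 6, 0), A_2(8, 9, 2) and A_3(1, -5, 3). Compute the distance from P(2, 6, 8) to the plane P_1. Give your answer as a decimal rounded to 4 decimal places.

A_1A_2 = (17, 3, 2), A_1A_3 = (10, -11, 3); a normal to P_1 is A_1A_2 × A_1A_3 = (31, -31, -217).
Using A_1: P_1 has equation 31x - 31y - 217z = -465.
n·P − d = (31)·(2) + (-31)·(6) + (-217)·(8) − (-465) = -1395; |n| = √49011.
Distance = |-1395| / √49011 = 1395/√49011 ≈ 6.3013.

6.3013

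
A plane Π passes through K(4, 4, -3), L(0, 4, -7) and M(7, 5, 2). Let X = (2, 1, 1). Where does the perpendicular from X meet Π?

(4, 5, -1)

KL = (-4, 0, -4), KM = (3, 1, 5); a normal to Π is KL × KM = (4, 8, -4).
Using K: Π has equation 4x + 8y - 4z = 60.
Foot = X − λn with λ = (n·X − d)/|n|² = (12 − 60)/96 = -1/2.
Foot = (2, 1, 1) − (-1/2)·(4, 8, -4) = (4, 5, -1).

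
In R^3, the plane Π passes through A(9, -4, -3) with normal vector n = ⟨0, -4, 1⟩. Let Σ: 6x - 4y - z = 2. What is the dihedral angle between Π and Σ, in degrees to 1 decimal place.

Π: n·r = n·A gives -4y + z = 13.
cos θ = |n₁·n₂| / (|n₁||n₂|) = |15| / (√17 · √53).
θ = arccos(0.49972) ≈ 60.0°.

60.0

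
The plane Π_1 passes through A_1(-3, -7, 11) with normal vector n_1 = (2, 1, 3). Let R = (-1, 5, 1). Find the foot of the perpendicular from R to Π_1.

(1, 6, 4)

Π_1: n_1·r = n_1·A_1 gives 2x + y + 3z = 20.
Foot = R − λn with λ = (n·R − d)/|n|² = (6 − 20)/14 = -1.
Foot = (-1, 5, 1) − (-1)·(2, 1, 3) = (1, 6, 4).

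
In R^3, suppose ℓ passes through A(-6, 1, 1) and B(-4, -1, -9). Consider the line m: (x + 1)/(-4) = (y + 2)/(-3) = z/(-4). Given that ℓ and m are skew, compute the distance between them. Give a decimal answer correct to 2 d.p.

A direction vector for ℓ is B − A = (2, -2, -10).
m has direction (-4, -3, -4) through (-1, -2, 0).
Common perpendicular direction n = (2, -2, -10) × (-4, -3, -4) = (-22, 48, -14).
With w = (-1, -2, 0) − (-6, 1, 1) = (5, -3, -1), w · n = -240.
Distance = |w · n| / |n| = |-240| / √2984 ≈ 4.39.

4.39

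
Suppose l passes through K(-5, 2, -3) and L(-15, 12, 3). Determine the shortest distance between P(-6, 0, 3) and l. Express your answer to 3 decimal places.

6.175

A direction vector for l is L − K = (-10, 10, 6).
Taking (-5, 2, -3) on l with direction v = (-10, 10, 6): w = P − (-5, 2, -3) = (-1, -2, 6), and w × v = (-72, -54, -30).
Distance = |w × v| / |v| = √9000 / √236 ≈ 6.175.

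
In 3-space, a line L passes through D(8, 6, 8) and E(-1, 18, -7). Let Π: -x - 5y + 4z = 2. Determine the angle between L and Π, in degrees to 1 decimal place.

A direction vector for L is E − D = (-9, 12, -15).
sin θ = |n·v| / (|n||v|) = |-111| / (√42 · √450) = 0.80741.
θ ≈ 53.8°.

53.8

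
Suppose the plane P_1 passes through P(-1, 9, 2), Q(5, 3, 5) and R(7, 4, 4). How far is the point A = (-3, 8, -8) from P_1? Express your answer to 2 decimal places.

PQ = (6, -6, 3), PR = (8, -5, 2); a normal to P_1 is PQ × PR = (3, 12, 18).
Using P: P_1 has equation 3x + 12y + 18z = 141.
n·A − d = (3)·(-3) + (12)·(8) + (18)·(-8) − 141 = -198; |n| = √477.
Distance = |-198| / √477 = 198/√477 ≈ 9.07.

9.07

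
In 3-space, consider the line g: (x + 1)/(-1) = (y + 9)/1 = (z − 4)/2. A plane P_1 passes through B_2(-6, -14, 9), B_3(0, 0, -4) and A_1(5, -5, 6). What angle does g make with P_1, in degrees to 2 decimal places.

g has direction (-1, 1, 2) through (-1, -9, 4).
B_2B_3 = (6, 14, -13), B_2A_1 = (11, 9, -3); a normal to P_1 is B_2B_3 × B_2A_1 = (75, -125, -100).
Using B_2: P_1 has equation 75x - 125y - 100z = 400.
sin θ = |n·v| / (|n||v|) = |-400| / (√31250 · √6) = 0.92376.
θ ≈ 67.48°.

67.48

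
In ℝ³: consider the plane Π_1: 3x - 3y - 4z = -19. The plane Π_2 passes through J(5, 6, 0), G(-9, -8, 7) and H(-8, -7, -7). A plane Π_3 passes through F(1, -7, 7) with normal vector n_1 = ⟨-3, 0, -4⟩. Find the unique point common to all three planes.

JG = (-14, -14, 7), JH = (-13, -13, -7); a normal to Π_2 is JG × JH = (189, -189, 0).
Using J: Π_2 has equation 189x - 189y = -189.
Π_3: n_1·r = n_1·F gives -3x - 4z = -31.
Solving the 3×3 linear system 3x - 3y - 4z = -19, 189x - 189y = -189, -3x - 4z = -31 (e.g. by elimination or Cramer's rule, determinant = 2268) gives (5, 6, 4).

(5, 6, 4)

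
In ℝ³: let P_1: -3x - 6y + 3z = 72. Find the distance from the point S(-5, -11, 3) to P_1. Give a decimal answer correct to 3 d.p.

n·S − d = (-3)·(-5) + (-6)·(-11) + (3)·(3) − 72 = 18; |n| = √54.
Distance = |18| / √54 = 18/√54 ≈ 2.449.

2.449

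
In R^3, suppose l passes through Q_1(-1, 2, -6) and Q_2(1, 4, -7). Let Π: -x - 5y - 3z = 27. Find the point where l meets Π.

A direction vector for l is Q_2 − Q_1 = (2, 2, -1).
Substitute r = (-1, 2, -6) + t(2, 2, -1) into the plane: 9 + (-9)t = 27, so t = -2.
Intersection: (-1, 2, -6) + (-2)·(2, 2, -1) = (-5, -2, -4).

(-5, -2, -4)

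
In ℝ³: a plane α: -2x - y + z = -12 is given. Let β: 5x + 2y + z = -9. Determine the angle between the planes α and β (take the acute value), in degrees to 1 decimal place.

cos θ = |n₁·n₂| / (|n₁||n₂|) = |-11| / (√6 · √30).
θ = arccos(0.81989) ≈ 34.9°.

34.9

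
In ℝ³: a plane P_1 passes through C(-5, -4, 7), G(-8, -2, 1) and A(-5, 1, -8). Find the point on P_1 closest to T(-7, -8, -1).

(-7, -2, 1)

CG = (-3, 2, -6), CA = (0, 5, -15); a normal to P_1 is CG × CA = (0, -45, -15).
Using C: P_1 has equation -45y - 15z = 75.
Foot = T − λn with λ = (n·T − d)/|n|² = (375 − 75)/2250 = 2/15.
Foot = (-7, -8, -1) − (2/15)·(0, -45, -15) = (-7, -2, 1).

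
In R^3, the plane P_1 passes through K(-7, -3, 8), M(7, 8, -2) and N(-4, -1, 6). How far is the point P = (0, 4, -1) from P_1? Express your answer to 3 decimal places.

2.959

KM = (14, 11, -10), KN = (3, 2, -2); a normal to P_1 is KM × KN = (-2, -2, -5).
Using K: P_1 has equation -2x - 2y - 5z = -20.
n·P − d = (-2)·(0) + (-2)·(4) + (-5)·(-1) − (-20) = 17; |n| = √33.
Distance = |17| / √33 = 17/√33 ≈ 2.959.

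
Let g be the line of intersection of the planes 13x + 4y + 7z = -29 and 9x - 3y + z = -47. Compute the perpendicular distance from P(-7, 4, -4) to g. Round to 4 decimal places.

4.8697

Direction of g: (13, 4, 7) × (9, -3, 1) = (25, 50, -75).
A point on g: solving the two plane equations with x = -3 gives (-3, 6, -2).
Taking (-3, 6, -2) on g with direction v = (25, 50, -75): w = P − (-3, 6, -2) = (-4, -2, -2), and w × v = (250, -350, -150).
Distance = |w × v| / |v| = √207500 / √8750 ≈ 4.8697.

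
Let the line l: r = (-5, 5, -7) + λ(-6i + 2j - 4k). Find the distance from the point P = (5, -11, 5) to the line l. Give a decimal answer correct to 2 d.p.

Taking (-5, 5, -7) on l with direction v = (-6, 2, -4): w = P − (-5, 5, -7) = (10, -16, 12), and w × v = (40, -32, -76).
Distance = |w × v| / |v| = √8400 / √56 ≈ 12.25.

12.25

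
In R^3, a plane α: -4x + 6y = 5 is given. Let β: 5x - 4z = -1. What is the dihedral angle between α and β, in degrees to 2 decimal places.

cos θ = |n₁·n₂| / (|n₁||n₂|) = |-20| / (√52 · √41).
θ = arccos(0.43315) ≈ 64.33°.

64.33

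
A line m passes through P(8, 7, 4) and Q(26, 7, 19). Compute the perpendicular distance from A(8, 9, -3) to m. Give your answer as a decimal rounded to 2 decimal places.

A direction vector for m is Q − P = (18, 0, 15).
Taking (8, 7, 4) on m with direction v = (18, 0, 15): w = A − (8, 7, 4) = (0, 2, -7), and w × v = (30, -126, -36).
Distance = |w × v| / |v| = √18072 / √549 ≈ 5.74.

5.74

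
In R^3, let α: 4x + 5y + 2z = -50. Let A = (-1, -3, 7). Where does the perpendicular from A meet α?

Foot = A − λn with λ = (n·A − d)/|n|² = (-5 − (-50))/45 = 1.
Foot = (-1, -3, 7) − 1·(4, 5, 2) = (-5, -8, 5).

(-5, -8, 5)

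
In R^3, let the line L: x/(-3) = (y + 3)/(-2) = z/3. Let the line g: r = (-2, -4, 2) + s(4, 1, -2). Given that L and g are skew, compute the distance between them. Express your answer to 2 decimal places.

L has direction (-3, -2, 3) through (0, -3, 0).
Common perpendicular direction n = (-3, -2, 3) × (4, 1, -2) = (1, 6, 5).
With w = (-2, -4, 2) − (0, -3, 0) = (-2, -1, 2), w · n = 2.
Distance = |w · n| / |n| = |2| / √62 ≈ 0.25.

0.25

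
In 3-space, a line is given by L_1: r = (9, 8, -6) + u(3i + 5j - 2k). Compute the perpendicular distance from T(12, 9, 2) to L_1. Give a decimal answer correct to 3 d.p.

8.596

Taking (9, 8, -6) on L_1 with direction v = (3, 5, -2): w = T − (9, 8, -6) = (3, 1, 8), and w × v = (-42, 30, 12).
Distance = |w × v| / |v| = √2808 / √38 ≈ 8.596.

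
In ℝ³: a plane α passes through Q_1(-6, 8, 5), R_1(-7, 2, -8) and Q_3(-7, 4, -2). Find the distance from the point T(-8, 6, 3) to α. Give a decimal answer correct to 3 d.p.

1.014

Q_1R_1 = (-1, -6, -13), Q_1Q_3 = (-1, -4, -7); a normal to α is Q_1R_1 × Q_1Q_3 = (-10, 6, -2).
Using Q_1: α has equation -10x + 6y - 2z = 98.
n·T − d = (-10)·(-8) + (6)·(6) + (-2)·(3) − 98 = 12; |n| = √140.
Distance = |12| / √140 = 12/√140 ≈ 1.014.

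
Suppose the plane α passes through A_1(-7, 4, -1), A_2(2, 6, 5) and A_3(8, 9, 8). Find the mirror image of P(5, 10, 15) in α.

(13, 4, 5)

A_1A_2 = (9, 2, 6), A_1A_3 = (15, 5, 9); a normal to α is A_1A_2 × A_1A_3 = (-12, 9, 15).
Using A_1: α has equation -12x + 9y + 15z = 105.
λ = (n·P − d)/|n|² = (255 − 105)/450 = 1/3.
Reflection = P − 2λn = (5, 10, 15) − (2/3)·(-12, 9, 15) = (13, 4, 5).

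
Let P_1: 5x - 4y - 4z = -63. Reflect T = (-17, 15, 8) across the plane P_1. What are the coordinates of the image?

λ = (n·T − d)/|n|² = (-177 − (-63))/57 = -2.
Reflection = T − 2λn = (-17, 15, 8) − (-4)·(5, -4, -4) = (3, -1, -8).

(3, -1, -8)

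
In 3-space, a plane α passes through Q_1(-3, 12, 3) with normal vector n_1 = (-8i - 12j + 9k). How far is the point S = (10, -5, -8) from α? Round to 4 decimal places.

0.0588

α: n_1·r = n_1·Q_1 gives -8x - 12y + 9z = -93.
n·S − d = (-8)·(10) + (-12)·(-5) + (9)·(-8) − (-93) = 1; |n| = √289.
Distance = |1| / √289 = 1/√289 ≈ 0.0588.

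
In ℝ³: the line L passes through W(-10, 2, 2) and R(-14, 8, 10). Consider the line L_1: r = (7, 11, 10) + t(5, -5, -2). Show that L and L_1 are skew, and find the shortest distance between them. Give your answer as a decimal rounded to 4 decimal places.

15.6591

A direction vector for L is R − W = (-4, 6, 8).
Common perpendicular direction n = (-4, 6, 8) × (5, -5, -2) = (28, 32, -10).
With w = (7, 11, 10) − (-10, 2, 2) = (17, 9, 8), w · n = 684.
Since n ≠ 0 the lines are not parallel, and w · n = 684 ≠ 0 so they do not intersect; hence they are skew.
Distance = |w · n| / |n| = |684| / √1908 ≈ 15.6591.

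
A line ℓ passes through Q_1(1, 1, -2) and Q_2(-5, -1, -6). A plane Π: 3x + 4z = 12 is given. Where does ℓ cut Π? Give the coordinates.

(4, 2, 0)

A direction vector for ℓ is Q_2 − Q_1 = (-6, -2, -4).
Substitute r = (1, 1, -2) + t(-6, -2, -4) into the plane: -5 + (-34)t = 12, so t = -1/2.
Intersection: (1, 1, -2) + (-1/2)·(-6, -2, -4) = (4, 2, 0).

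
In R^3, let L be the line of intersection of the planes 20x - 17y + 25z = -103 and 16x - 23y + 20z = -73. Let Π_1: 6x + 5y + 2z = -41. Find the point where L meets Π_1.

Direction of L: (20, -17, 25) × (16, -23, 20) = (235, 0, -188).
A point on L: solving the two plane equations with x = -21 gives (-21, -1, 12).
Substitute r = (-21, -1, 12) + t(235, 0, -188) into the plane: -107 + 1034t = -41, so t = 3/47.
Intersection: (-21, -1, 12) + (3/47)·(235, 0, -188) = (-6, -1, 0).

(-6, -1, 0)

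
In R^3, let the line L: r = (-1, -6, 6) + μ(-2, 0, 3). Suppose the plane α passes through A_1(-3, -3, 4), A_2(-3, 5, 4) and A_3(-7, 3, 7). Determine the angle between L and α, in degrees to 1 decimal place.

19.4

A_1A_2 = (0, 8, 0), A_1A_3 = (-4, 6, 3); a normal to α is A_1A_2 × A_1A_3 = (24, 0, 32).
Using A_1: α has equation 24x + 32z = 56.
sin θ = |n·v| / (|n||v|) = |48| / (√1600 · √13) = 0.33282.
θ ≈ 19.4°.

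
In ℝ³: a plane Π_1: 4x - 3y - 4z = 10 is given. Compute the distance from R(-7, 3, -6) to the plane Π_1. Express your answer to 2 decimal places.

n·R − d = (4)·(-7) + (-3)·(3) + (-4)·(-6) − 10 = -23; |n| = √41.
Distance = |-23| / √41 = 23/√41 ≈ 3.59.

3.59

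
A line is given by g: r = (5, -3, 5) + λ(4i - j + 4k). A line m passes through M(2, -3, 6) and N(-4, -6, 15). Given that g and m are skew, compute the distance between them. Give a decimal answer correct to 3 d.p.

0.431

A direction vector for m is N − M = (-6, -3, 9).
Common perpendicular direction n = (4, -1, 4) × (-6, -3, 9) = (3, -60, -18).
With w = (2, -3, 6) − (5, -3, 5) = (-3, 0, 1), w · n = -27.
Distance = |w · n| / |n| = |-27| / √3933 ≈ 0.431.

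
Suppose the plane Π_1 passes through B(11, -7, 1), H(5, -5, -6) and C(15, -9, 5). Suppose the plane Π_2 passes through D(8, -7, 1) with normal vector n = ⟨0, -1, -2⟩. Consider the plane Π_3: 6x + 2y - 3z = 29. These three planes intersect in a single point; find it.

(3, 1, -3)

BH = (-6, 2, -7), BC = (4, -2, 4); a normal to Π_1 is BH × BC = (-6, -4, 4).
Using B: Π_1 has equation -6x - 4y + 4z = -34.
Π_2: n·r = n·D gives -y - 2z = 5.
Solving the 3×3 linear system -6x - 4y + 4z = -34, -y - 2z = 5, 6x + 2y - 3z = 29 (e.g. by elimination or Cramer's rule, determinant = 30) gives (3, 1, -3).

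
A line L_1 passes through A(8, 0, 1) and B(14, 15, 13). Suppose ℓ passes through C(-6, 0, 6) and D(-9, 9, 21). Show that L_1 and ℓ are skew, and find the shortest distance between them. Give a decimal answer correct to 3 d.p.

5.761

A direction vector for L_1 is B − A = (6, 15, 12).
A direction vector for ℓ is D − C = (-3, 9, 15).
Common perpendicular direction n = (6, 15, 12) × (-3, 9, 15) = (117, -126, 99).
With w = (-6, 0, 6) − (8, 0, 1) = (-14, 0, 5), w · n = -1143.
Since n ≠ 0 the lines are not parallel, and w · n = -1143 ≠ 0 so they do not intersect; hence they are skew.
Distance = |w · n| / |n| = |-1143| / √39366 ≈ 5.761.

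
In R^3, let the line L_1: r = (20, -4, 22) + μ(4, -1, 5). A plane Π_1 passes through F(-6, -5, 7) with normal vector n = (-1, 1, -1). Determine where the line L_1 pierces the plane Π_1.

Π_1: n·r = n·F gives -x + y - z = -6.
Substitute r = (20, -4, 22) + t(4, -1, 5) into the plane: -46 + (-10)t = -6, so t = -4.
Intersection: (20, -4, 22) + (-4)·(4, -1, 5) = (4, 0, 2).

(4, 0, 2)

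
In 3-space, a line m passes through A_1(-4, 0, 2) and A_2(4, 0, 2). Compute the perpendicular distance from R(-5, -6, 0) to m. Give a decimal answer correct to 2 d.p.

6.32

A direction vector for m is A_2 − A_1 = (8, 0, 0).
Taking (-4, 0, 2) on m with direction v = (8, 0, 0): w = R − (-4, 0, 2) = (-1, -6, -2), and w × v = (0, -16, 48).
Distance = |w × v| / |v| = √2560 / √64 ≈ 6.32.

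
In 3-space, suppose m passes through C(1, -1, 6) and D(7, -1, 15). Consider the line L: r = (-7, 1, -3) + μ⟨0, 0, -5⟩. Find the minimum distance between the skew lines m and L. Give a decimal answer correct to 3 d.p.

2.000

A direction vector for m is D − C = (6, 0, 9).
Common perpendicular direction n = (6, 0, 9) × (0, 0, -5) = (0, 30, 0).
With w = (-7, 1, -3) − (1, -1, 6) = (-8, 2, -9), w · n = 60.
Distance = |w · n| / |n| = |60| / √900 ≈ 2.000.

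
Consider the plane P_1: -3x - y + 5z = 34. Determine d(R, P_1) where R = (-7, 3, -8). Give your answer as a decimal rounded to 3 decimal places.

n·R − d = (-3)·(-7) + (-1)·(3) + (5)·(-8) − 34 = -56; |n| = √35.
Distance = |-56| / √35 = 56/√35 ≈ 9.466.

9.466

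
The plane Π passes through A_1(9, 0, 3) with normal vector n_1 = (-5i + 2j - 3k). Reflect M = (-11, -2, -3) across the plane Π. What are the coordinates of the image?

(19, -14, 15)

Π: n_1·r = n_1·A_1 gives -5x + 2y - 3z = -54.
λ = (n·M − d)/|n|² = (60 − (-54))/38 = 3.
Reflection = M − 2λn = (-11, -2, -3) − 6·(-5, 2, -3) = (19, -14, 15).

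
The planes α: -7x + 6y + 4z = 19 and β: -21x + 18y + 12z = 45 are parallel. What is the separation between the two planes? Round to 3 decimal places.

Rescale β by 1/3: -7x + 6y + 4z = 15. Then distance = |19 − 15| / √101 ≈ 0.398.

0.398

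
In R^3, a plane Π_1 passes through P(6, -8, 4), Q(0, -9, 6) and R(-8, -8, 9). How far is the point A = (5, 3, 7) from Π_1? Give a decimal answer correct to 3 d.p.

1.000

PQ = (-6, -1, 2), PR = (-14, 0, 5); a normal to Π_1 is PQ × PR = (-5, 2, -14).
Using P: Π_1 has equation -5x + 2y - 14z = -102.
n·A − d = (-5)·(5) + (2)·(3) + (-14)·(7) − (-102) = -15; |n| = √225.
Distance = |-15| / √225 = 15/√225 ≈ 1.000.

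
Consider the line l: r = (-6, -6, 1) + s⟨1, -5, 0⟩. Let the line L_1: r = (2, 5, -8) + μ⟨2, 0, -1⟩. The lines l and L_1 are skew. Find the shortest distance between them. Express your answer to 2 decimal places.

3.47

Common perpendicular direction n = (1, -5, 0) × (2, 0, -1) = (5, 1, 10).
With w = (2, 5, -8) − (-6, -6, 1) = (8, 11, -9), w · n = -39.
Distance = |w · n| / |n| = |-39| / √126 ≈ 3.47.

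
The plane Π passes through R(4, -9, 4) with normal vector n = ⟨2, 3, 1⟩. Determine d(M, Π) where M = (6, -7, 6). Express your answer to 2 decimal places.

Π: n·r = n·R gives 2x + 3y + z = -15.
n·M − d = (2)·(6) + (3)·(-7) + (1)·(6) − (-15) = 12; |n| = √14.
Distance = |12| / √14 = 12/√14 ≈ 3.21.

3.21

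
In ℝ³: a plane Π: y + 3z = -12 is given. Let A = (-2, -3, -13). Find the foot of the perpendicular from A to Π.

(-2, 0, -4)

Foot = A − λn with λ = (n·A − d)/|n|² = (-42 − (-12))/10 = -3.
Foot = (-2, -3, -13) − (-3)·(0, 1, 3) = (-2, 0, -4).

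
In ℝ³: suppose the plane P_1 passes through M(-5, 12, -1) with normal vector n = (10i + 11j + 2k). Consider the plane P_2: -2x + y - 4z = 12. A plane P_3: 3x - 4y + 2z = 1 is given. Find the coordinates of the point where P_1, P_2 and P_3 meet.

(7, 2, -6)

P_1: n·r = n·M gives 10x + 11y + 2z = 80.
Solving the 3×3 linear system 10x + 11y + 2z = 80, -2x + y - 4z = 12, 3x - 4y + 2z = 1 (e.g. by elimination or Cramer's rule, determinant = -218) gives (7, 2, -6).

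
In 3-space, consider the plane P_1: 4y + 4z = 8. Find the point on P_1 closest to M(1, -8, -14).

Foot = M − λn with λ = (n·M − d)/|n|² = (-88 − 8)/32 = -3.
Foot = (1, -8, -14) − (-3)·(0, 4, 4) = (1, 4, -2).

(1, 4, -2)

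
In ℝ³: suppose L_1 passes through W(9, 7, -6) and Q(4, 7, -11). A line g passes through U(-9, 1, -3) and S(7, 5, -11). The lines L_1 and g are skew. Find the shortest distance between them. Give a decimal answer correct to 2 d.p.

2.43

A direction vector for L_1 is Q − W = (-5, 0, -5).
A direction vector for g is S − U = (16, 4, -8).
Common perpendicular direction n = (-5, 0, -5) × (16, 4, -8) = (20, -120, -20).
With w = (-9, 1, -3) − (9, 7, -6) = (-18, -6, 3), w · n = 300.
Distance = |w · n| / |n| = |300| / √15200 ≈ 2.43.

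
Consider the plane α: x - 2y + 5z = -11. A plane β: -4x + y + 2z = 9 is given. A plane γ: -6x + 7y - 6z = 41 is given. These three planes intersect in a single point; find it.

(-1, 5, 0)

Solving the 3×3 linear system x - 2y + 5z = -11, -4x + y + 2z = 9, -6x + 7y - 6z = 41 (e.g. by elimination or Cramer's rule, determinant = -58) gives (-1, 5, 0).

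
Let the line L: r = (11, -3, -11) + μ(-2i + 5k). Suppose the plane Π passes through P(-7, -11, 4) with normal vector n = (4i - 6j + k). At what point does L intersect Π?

(5, -3, 4)

Π: n·r = n·P gives 4x - 6y + z = 42.
Substitute r = (11, -3, -11) + t(-2, 0, 5) into the plane: 51 + (-3)t = 42, so t = 3.
Intersection: (11, -3, -11) + 3·(-2, 0, 5) = (5, -3, 4).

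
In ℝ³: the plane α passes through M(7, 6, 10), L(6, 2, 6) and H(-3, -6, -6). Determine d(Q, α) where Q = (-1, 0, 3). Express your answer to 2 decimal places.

ML = (-1, -4, -4), MH = (-10, -12, -16); a normal to α is ML × MH = (16, 24, -28).
Using M: α has equation 16x + 24y - 28z = -24.
n·Q − d = (16)·(-1) + (24)·(0) + (-28)·(3) − (-24) = -76; |n| = √1616.
Distance = |-76| / √1616 = 76/√1616 ≈ 1.89.

1.89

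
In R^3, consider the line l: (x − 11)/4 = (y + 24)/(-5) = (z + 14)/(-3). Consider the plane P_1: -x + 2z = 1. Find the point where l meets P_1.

l has direction (4, -5, -3) through (11, -24, -14).
Substitute r = (11, -24, -14) + t(4, -5, -3) into the plane: -39 + (-10)t = 1, so t = -4.
Intersection: (11, -24, -14) + (-4)·(4, -5, -3) = (-5, -4, -2).

(-5, -4, -2)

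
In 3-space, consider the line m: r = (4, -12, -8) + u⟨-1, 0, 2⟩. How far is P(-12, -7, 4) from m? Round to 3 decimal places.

10.247

Taking (4, -12, -8) on m with direction v = (-1, 0, 2): w = P − (4, -12, -8) = (-16, 5, 12), and w × v = (10, 20, 5).
Distance = |w × v| / |v| = √525 / √5 ≈ 10.247.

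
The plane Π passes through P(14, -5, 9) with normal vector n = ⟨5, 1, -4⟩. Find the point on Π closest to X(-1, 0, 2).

(4, 1, -2)

Π: n·r = n·P gives 5x + y - 4z = 29.
Foot = X − λn with λ = (n·X − d)/|n|² = (-13 − 29)/42 = -1.
Foot = (-1, 0, 2) − (-1)·(5, 1, -4) = (4, 1, -2).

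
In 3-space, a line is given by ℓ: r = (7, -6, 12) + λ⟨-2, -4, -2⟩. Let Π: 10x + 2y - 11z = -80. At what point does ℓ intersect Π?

Substitute r = (7, -6, 12) + t(-2, -4, -2) into the plane: -74 + (-6)t = -80, so t = 1.
Intersection: (7, -6, 12) + 1·(-2, -4, -2) = (5, -10, 10).

(5, -10, 10)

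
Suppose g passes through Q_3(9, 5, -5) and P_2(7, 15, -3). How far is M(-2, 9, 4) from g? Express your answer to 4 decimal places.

12.5992

A direction vector for g is P_2 − Q_3 = (-2, 10, 2).
Taking (9, 5, -5) on g with direction v = (-2, 10, 2): w = M − (9, 5, -5) = (-11, 4, 9), and w × v = (-82, 4, -102).
Distance = |w × v| / |v| = √17144 / √108 ≈ 12.5992.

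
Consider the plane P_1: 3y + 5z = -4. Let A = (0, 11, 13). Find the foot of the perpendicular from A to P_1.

(0, 2, -2)

Foot = A − λn with λ = (n·A − d)/|n|² = (98 − (-4))/34 = 3.
Foot = (0, 11, 13) − 3·(0, 3, 5) = (0, 2, -2).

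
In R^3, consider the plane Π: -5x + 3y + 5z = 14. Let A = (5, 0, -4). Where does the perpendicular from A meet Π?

(0, 3, 1)

Foot = A − λn with λ = (n·A − d)/|n|² = (-45 − 14)/59 = -1.
Foot = (5, 0, -4) − (-1)·(-5, 3, 5) = (0, 3, 1).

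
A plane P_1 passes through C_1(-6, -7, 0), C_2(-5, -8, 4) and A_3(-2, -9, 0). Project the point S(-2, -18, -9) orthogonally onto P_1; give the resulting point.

(2, -10, -8)

C_1C_2 = (1, -1, 4), C_1A_3 = (4, -2, 0); a normal to P_1 is C_1C_2 × C_1A_3 = (8, 16, 2).
Using C_1: P_1 has equation 8x + 16y + 2z = -160.
Foot = S − λn with λ = (n·S − d)/|n|² = (-322 − (-160))/324 = -1/2.
Foot = (-2, -18, -9) − (-1/2)·(8, 16, 2) = (2, -10, -8).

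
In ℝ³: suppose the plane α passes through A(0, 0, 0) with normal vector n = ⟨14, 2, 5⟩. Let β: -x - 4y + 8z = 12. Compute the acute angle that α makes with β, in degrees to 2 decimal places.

α: n·r = n·A gives 14x + 2y + 5z = 0.
cos θ = |n₁·n₂| / (|n₁||n₂|) = |18| / (√225 · √81).
θ = arccos(0.13333) ≈ 82.34°.

82.34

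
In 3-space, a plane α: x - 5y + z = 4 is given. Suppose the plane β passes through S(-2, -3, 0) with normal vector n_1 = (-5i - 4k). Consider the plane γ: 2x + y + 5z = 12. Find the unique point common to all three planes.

β: n_1·r = n_1·S gives -5x - 4z = 10.
Solving the 3×3 linear system x - 5y + z = 4, -5x - 4z = 10, 2x + y + 5z = 12 (e.g. by elimination or Cramer's rule, determinant = -86) gives (-6, -1, 5).

(-6, -1, 5)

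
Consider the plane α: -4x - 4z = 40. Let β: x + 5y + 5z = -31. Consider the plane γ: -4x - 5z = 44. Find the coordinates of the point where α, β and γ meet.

(-6, -1, -4)

Solving the 3×3 linear system -4x - 4z = 40, x + 5y + 5z = -31, -4x - 5z = 44 (e.g. by elimination or Cramer's rule, determinant = 20) gives (-6, -1, -4).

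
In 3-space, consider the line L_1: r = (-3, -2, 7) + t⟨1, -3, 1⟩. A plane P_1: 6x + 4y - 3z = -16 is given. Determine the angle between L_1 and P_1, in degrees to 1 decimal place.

sin θ = |n·v| / (|n||v|) = |-9| / (√61 · √11) = 0.34744.
θ ≈ 20.3°.

20.3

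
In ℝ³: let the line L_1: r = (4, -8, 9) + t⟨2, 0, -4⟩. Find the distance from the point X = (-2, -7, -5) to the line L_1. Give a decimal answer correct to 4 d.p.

Taking (4, -8, 9) on L_1 with direction v = (2, 0, -4): w = X − (4, -8, 9) = (-6, 1, -14), and w × v = (-4, -52, -2).
Distance = |w × v| / |v| = √2724 / √20 ≈ 11.6705.

11.6705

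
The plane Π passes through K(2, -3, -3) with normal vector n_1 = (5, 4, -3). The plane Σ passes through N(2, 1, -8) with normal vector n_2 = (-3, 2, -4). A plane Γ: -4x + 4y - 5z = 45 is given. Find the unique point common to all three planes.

(-4, 6, -1)

Π: n_1·r = n_1·K gives 5x + 4y - 3z = 7.
Σ: n_2·r = n_2·N gives -3x + 2y - 4z = 28.
Solving the 3×3 linear system 5x + 4y - 3z = 7, -3x + 2y - 4z = 28, -4x + 4y - 5z = 45 (e.g. by elimination or Cramer's rule, determinant = 46) gives (-4, 6, -1).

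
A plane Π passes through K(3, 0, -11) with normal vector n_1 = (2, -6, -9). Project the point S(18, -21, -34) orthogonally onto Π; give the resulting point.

(12, -3, -7)

Π: n_1·r = n_1·K gives 2x - 6y - 9z = 105.
Foot = S − λn with λ = (n·S − d)/|n|² = (468 − 105)/121 = 3.
Foot = (18, -21, -34) − 3·(2, -6, -9) = (12, -3, -7).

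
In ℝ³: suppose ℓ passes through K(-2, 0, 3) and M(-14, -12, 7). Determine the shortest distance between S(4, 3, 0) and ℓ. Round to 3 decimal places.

2.575

A direction vector for ℓ is M − K = (-12, -12, 4).
Taking (-2, 0, 3) on ℓ with direction v = (-12, -12, 4): w = S − (-2, 0, 3) = (6, 3, -3), and w × v = (-24, 12, -36).
Distance = |w × v| / |v| = √2016 / √304 ≈ 2.575.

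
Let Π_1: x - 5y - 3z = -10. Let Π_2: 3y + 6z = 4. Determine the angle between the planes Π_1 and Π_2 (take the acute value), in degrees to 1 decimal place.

cos θ = |n₁·n₂| / (|n₁||n₂|) = |-33| / (√35 · √45).
θ = arccos(0.83152) ≈ 33.7°.

33.7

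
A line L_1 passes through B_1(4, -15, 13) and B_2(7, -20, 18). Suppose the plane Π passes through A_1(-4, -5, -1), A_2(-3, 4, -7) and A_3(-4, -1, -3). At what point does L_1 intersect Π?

A direction vector for L_1 is B_2 − B_1 = (3, -5, 5).
A_1A_2 = (1, 9, -6), A_1A_3 = (0, 4, -2); a normal to Π is A_1A_2 × A_1A_3 = (6, 2, 4).
Using A_1: Π has equation 6x + 2y + 4z = -38.
Substitute r = (4, -15, 13) + t(3, -5, 5) into the plane: 46 + 28t = -38, so t = -3.
Intersection: (4, -15, 13) + (-3)·(3, -5, 5) = (-5, 0, -2).

(-5, 0, -2)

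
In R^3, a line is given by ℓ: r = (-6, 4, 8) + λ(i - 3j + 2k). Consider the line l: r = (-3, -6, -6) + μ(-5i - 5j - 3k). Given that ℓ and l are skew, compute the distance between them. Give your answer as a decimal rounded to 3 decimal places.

14.301

Common perpendicular direction n = (1, -3, 2) × (-5, -5, -3) = (19, -7, -20).
With w = (-3, -6, -6) − (-6, 4, 8) = (3, -10, -14), w · n = 407.
Distance = |w · n| / |n| = |407| / √810 ≈ 14.301.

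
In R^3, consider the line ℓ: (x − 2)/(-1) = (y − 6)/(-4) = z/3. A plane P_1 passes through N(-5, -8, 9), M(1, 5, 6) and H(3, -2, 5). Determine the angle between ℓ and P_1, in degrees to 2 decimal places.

26.01

ℓ has direction (-1, -4, 3) through (2, 6, 0).
NM = (6, 13, -3), NH = (8, 6, -4); a normal to P_1 is NM × NH = (-34, 0, -68).
Using N: P_1 has equation -34x - 68z = -442.
sin θ = |n·v| / (|n||v|) = |-170| / (√5780 · √26) = 0.43853.
θ ≈ 26.01°.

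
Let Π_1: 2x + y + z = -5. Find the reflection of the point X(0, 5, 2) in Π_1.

λ = (n·X − d)/|n|² = (7 − (-5))/6 = 2.
Reflection = X − 2λn = (0, 5, 2) − 4·(2, 1, 1) = (-8, 1, -2).

(-8, 1, -2)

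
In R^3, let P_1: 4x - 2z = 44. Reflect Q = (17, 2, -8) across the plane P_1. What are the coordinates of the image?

(1, 2, 0)

λ = (n·Q − d)/|n|² = (84 − 44)/20 = 2.
Reflection = Q − 2λn = (17, 2, -8) − 4·(4, 0, -2) = (1, 2, 0).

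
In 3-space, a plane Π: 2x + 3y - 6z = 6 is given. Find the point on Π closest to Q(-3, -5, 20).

(3, 4, 2)

Foot = Q − λn with λ = (n·Q − d)/|n|² = (-141 − 6)/49 = -3.
Foot = (-3, -5, 20) − (-3)·(2, 3, -6) = (3, 4, 2).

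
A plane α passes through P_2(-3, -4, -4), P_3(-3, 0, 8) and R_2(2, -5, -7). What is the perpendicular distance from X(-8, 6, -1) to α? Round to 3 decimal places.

8.538

P_2P_3 = (0, 4, 12), P_2R_2 = (5, -1, -3); a normal to α is P_2P_3 × P_2R_2 = (0, 60, -20).
Using P_2: α has equation 60y - 20z = -160.
n·X − d = (0)·(-8) + (60)·(6) + (-20)·(-1) − (-160) = 540; |n| = √4000.
Distance = |540| / √4000 = 540/√4000 ≈ 8.538.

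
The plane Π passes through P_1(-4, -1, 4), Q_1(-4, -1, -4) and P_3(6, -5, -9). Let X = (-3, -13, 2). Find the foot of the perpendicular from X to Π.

(1, -3, 2)

P_1Q_1 = (0, 0, -8), P_1P_3 = (10, -4, -13); a normal to Π is P_1Q_1 × P_1P_3 = (-32, -80, 0).
Using P_1: Π has equation -32x - 80y = 208.
Foot = X − λn with λ = (n·X − d)/|n|² = (1136 − 208)/7424 = 1/8.
Foot = (-3, -13, 2) − (1/8)·(-32, -80, 0) = (1, -3, 2).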